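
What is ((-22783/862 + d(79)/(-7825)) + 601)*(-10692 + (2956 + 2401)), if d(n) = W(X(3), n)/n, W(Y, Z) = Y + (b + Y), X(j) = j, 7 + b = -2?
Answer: -326682428004537/106573370 ≈ -3.0653e+6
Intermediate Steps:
b = -9 (b = -7 - 2 = -9)
W(Y, Z) = -9 + 2*Y (W(Y, Z) = Y + (-9 + Y) = -9 + 2*Y)
d(n) = -3/n (d(n) = (-9 + 2*3)/n = (-9 + 6)/n = -3/n)
((-22783/862 + d(79)/(-7825)) + 601)*(-10692 + (2956 + 2401)) = ((-22783/862 - 3/79/(-7825)) + 601)*(-10692 + (2956 + 2401)) = ((-22783*1/862 - 3*1/79*(-1/7825)) + 601)*(-10692 + 5357) = ((-22783/862 - 3/79*(-1/7825)) + 601)*(-5335) = ((-22783/862 + 3/618175) + 601)*(-5335) = (-14083878439/532866850 + 601)*(-5335) = (306169098411/532866850)*(-5335) = -326682428004537/106573370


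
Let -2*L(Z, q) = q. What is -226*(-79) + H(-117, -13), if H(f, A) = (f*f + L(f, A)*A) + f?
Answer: 62683/2 ≈ 31342.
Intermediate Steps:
L(Z, q) = -q/2
H(f, A) = f + f² - A²/2 (H(f, A) = (f*f + (-A/2)*A) + f = (f² - A²/2) + f = f + f² - A²/2)
-226*(-79) + H(-117, -13) = -226*(-79) + (-117 + (-117)² - ½*(-13)²) = 17854 + (-117 + 13689 - ½*169) = 17854 + (-117 + 13689 - 169/2) = 17854 + 26975/2 = 62683/2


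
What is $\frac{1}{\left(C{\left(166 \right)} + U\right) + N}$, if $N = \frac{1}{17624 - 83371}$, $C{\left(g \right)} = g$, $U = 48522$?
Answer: $\frac{65747}{3201089935} \approx 2.0539 \cdot 10^{-5}$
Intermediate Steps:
$N = - \frac{1}{65747}$ ($N = \frac{1}{-65747} = - \frac{1}{65747} \approx -1.521 \cdot 10^{-5}$)
$\frac{1}{\left(C{\left(166 \right)} + U\right) + N} = \frac{1}{\left(166 + 48522\right) - \frac{1}{65747}} = \frac{1}{48688 - \frac{1}{65747}} = \frac{1}{\frac{3201089935}{65747}} = \frac{65747}{3201089935}$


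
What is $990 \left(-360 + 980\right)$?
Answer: $613800$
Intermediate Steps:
$990 \left(-360 + 980\right) = 990 \cdot 620 = 613800$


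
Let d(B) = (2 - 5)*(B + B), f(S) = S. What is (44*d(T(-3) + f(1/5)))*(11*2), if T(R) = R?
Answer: 81312/5 ≈ 16262.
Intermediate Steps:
d(B) = -6*B
(44*d(T(-3) + f(1/5)))*(11*2) = (44*(-6*(-3 + 1/5)))*(11*2) = (44*(-6*(-3 + ⅕)))*22 = (44*(-6*(-14/5)))*22 = (44*(84/5))*22 = (3696/5)*22 = 81312/5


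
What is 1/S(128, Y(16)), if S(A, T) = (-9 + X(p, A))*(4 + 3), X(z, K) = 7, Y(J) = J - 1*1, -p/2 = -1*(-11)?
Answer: -1/14 ≈ -0.071429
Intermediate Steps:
p = -22 (p = -(-2)*(-11) = -2*11 = -22)
Y(J) = -1 + J (Y(J) = J - 1 = -1 + J)
S(A, T) = -14 (S(A, T) = (-9 + 7)*(4 + 3) = -2*7 = -14)
1/S(128, Y(16)) = 1/(-14) = -1/14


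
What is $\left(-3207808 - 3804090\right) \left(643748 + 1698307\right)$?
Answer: $-16422250770390$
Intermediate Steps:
$\left(-3207808 - 3804090\right) \left(643748 + 1698307\right) = \left(-7011898\right) 2342055 = -16422250770390$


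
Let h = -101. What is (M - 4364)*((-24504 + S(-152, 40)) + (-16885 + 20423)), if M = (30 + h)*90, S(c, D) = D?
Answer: 225038204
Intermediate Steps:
M = -6390 (M = (30 - 101)*90 = -71*90 = -6390)
(M - 4364)*((-24504 + S(-152, 40)) + (-16885 + 20423)) = (-6390 - 4364)*((-24504 + 40) + (-16885 + 20423)) = -10754*(-24464 + 3538) = -10754*(-20926) = 225038204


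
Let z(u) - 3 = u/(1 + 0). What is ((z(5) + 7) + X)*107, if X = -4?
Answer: 1177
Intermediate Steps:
z(u) = 3 + u (z(u) = 3 + u/(1 + 0) = 3 + u/1 = 3 + u*1 = 3 + u)
((z(5) + 7) + X)*107 = (((3 + 5) + 7) - 4)*107 = ((8 + 7) - 4)*107 = (15 - 4)*107 = 11*107 = 1177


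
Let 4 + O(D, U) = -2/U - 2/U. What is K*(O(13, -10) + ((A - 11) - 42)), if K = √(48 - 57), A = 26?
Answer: -459*I/5 ≈ -91.8*I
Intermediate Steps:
K = 3*I (K = √(-9) = 3*I ≈ 3.0*I)
O(D, U) = -4 - 4/U (O(D, U) = -4 + (-2/U - 2/U) = -4 - 4/U)
K*(O(13, -10) + ((A - 11) - 42)) = (3*I)*((-4 - 4/(-10)) + ((26 - 11) - 42)) = (3*I)*((-4 - 4*(-⅒)) + (15 - 42)) = (3*I)*((-4 + ⅖) - 27) = (3*I)*(-18/5 - 27) = (3*I)*(-153/5) = -459*I/5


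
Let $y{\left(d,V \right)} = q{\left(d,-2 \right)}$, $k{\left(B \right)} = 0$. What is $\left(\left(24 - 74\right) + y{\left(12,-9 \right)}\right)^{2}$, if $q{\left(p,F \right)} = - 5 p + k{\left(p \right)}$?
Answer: $12100$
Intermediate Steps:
$q{\left(p,F \right)} = - 5 p$ ($q{\left(p,F \right)} = - 5 p + 0 = - 5 p$)
$y{\left(d,V \right)} = - 5 d$
$\left(\left(24 - 74\right) + y{\left(12,-9 \right)}\right)^{2} = \left(\left(24 - 74\right) - 60\right)^{2} = \left(-50 - 60\right)^{2} = \left(-110\right)^{2} = 12100$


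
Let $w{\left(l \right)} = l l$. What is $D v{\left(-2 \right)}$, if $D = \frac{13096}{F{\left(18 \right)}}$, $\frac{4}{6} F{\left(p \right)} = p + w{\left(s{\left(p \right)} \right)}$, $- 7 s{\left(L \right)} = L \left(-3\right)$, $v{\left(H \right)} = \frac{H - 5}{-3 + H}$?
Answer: $\frac{4491928}{28485} \approx 157.69$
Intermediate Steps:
$v{\left(H \right)} = \frac{-5 + H}{-3 + H}$
$s{\left(L \right)} = \frac{3 L}{7}$ ($s{\left(L \right)} = - \frac{L \left(-3\right)}{7} = - \frac{\left(-3\right) L}{7} = \frac{3 L}{7}$)
$w{\left(l \right)} = l^{2}$
$F{\left(p \right)} = \frac{3 p}{2} + \frac{27 p^{2}}{98}$ ($F{\left(p \right)} = \frac{3 \left(p + \left(\frac{3 p}{7}\right)^{2}\right)}{2} = \frac{3 \left(p + \frac{9 p^{2}}{49}\right)}{2} = \frac{3 p}{2} + \frac{27 p^{2}}{98}$)
$D = \frac{641704}{5697}$ ($D = \frac{13096}{\frac{3}{98} \cdot 18 \left(49 + 9 \cdot 18\right)} = \frac{13096}{\frac{3}{98} \cdot 18 \left(49 + 162\right)} = \frac{13096}{\frac{3}{98} \cdot 18 \cdot 211} = \frac{13096}{\frac{5697}{49}} = 13096 \cdot \frac{49}{5697} = \frac{641704}{5697} \approx 112.64$)
$D v{\left(-2 \right)} = \frac{641704 \frac{-5 - 2}{-3 - 2}}{5697} = \frac{641704 \frac{1}{-5} \left(-7\right)}{5697} = \frac{641704 \left(\left(- \frac{1}{5}\right) \left(-7\right)\right)}{5697} = \frac{641704}{5697} \cdot \frac{7}{5} = \frac{4491928}{28485}$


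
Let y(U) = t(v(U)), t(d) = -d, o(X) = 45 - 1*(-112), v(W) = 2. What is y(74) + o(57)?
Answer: 155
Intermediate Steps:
o(X) = 157 (o(X) = 45 + 112 = 157)
y(U) = -2 (y(U) = -1*2 = -2)
y(74) + o(57) = -2 + 157 = 155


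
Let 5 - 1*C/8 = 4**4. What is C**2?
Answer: 4032064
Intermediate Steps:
C = -2008 (C = 40 - 8*4**4 = 40 - 8*256 = 40 - 2048 = -2008)
C**2 = (-2008)**2 = 4032064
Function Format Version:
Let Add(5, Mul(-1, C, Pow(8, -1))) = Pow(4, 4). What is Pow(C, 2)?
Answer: 4032064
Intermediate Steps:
C = -2008 (C = Add(40, Mul(-8, Pow(4, 4))) = Add(40, Mul(-8, 256)) = Add(40, -2048) = -2008)
Pow(C, 2) = Pow(-2008, 2) = 4032064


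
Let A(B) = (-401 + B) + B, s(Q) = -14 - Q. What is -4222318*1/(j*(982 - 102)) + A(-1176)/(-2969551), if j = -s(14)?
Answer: -6269160402649/36584868320 ≈ -171.36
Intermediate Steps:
j = 28 (j = -(-14 - 1*14) = -(-14 - 14) = -1*(-28) = 28)
A(B) = -401 + 2*B
-4222318*1/(j*(982 - 102)) + A(-1176)/(-2969551) = -4222318*1/(28*(982 - 102)) + (-401 + 2*(-1176))/(-2969551) = -4222318/(28*880) + (-401 - 2352)*(-1/2969551) = -4222318/24640 - 2753*(-1/2969551) = -4222318*1/24640 + 2753/2969551 = -2111159/12320 + 2753/2969551 = -6269160402649/36584868320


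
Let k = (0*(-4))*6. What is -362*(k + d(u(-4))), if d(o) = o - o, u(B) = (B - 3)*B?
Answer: 0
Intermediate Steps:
u(B) = B*(-3 + B) (u(B) = (-3 + B)*B = B*(-3 + B))
k = 0 (k = 0*6 = 0)
d(o) = 0
-362*(k + d(u(-4))) = -362*(0 + 0) = -362*0 = 0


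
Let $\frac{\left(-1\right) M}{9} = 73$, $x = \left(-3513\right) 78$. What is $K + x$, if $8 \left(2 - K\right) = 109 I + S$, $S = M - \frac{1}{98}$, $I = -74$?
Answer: $- \frac{213970553}{784} \approx -2.7292 \cdot 10^{5}$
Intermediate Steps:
$x = -274014$
$M = -657$ ($M = \left(-9\right) 73 = -657$)
$S = - \frac{64387}{98}$ ($S = -657 - \frac{1}{98} = - \frac{64387}{98} \approx -657.01$)
$K = \frac{856423}{784}$ ($K = 2 - \frac{109 \left(-74\right) - \frac{64387}{98}}{8} = 2 - \frac{-8066 - \frac{64387}{98}}{8} = 2 - - \frac{854855}{784} = 2 + \frac{854855}{784} = \frac{856423}{784} \approx 1092.4$)
$K + x = \frac{856423}{784} - 274014 = - \frac{213970553}{784}$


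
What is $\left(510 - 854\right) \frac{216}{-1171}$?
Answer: $\frac{74304}{1171} \approx 63.453$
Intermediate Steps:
$\left(510 - 854\right) \frac{216}{-1171} = - 344 \cdot 216 \left(- \frac{1}{1171}\right) = \left(-344\right) \left(- \frac{216}{1171}\right) = \frac{74304}{1171}$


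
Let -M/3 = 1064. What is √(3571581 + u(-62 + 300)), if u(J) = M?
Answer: √3568389 ≈ 1889.0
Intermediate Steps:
M = -3192 (M = -3*1064 = -3192)
u(J) = -3192
√(3571581 + u(-62 + 300)) = √(3571581 - 3192) = √3568389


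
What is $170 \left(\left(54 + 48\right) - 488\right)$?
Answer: $-65620$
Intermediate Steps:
$170 \left(\left(54 + 48\right) - 488\right) = 170 \left(102 - 488\right) = 170 \left(-386\right) = -65620$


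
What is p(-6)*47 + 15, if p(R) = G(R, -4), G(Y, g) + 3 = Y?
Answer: -408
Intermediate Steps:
G(Y, g) = -3 + Y
p(R) = -3 + R
p(-6)*47 + 15 = (-3 - 6)*47 + 15 = -9*47 + 15 = -423 + 15 = -408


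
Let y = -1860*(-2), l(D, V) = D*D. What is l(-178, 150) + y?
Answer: 35404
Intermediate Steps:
l(D, V) = D²
y = 3720
l(-178, 150) + y = (-178)² + 3720 = 31684 + 3720 = 35404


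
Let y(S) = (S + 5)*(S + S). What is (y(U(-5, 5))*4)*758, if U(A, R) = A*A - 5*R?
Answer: 0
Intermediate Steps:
U(A, R) = A**2 - 5*R
y(S) = 2*S*(5 + S) (y(S) = (5 + S)*(2*S) = 2*S*(5 + S))
(y(U(-5, 5))*4)*758 = ((2*((-5)**2 - 5*5)*(5 + ((-5)**2 - 5*5)))*4)*758 = ((2*(25 - 25)*(5 + (25 - 25)))*4)*758 = ((2*0*(5 + 0))*4)*758 = ((2*0*5)*4)*758 = (0*4)*758 = 0*758 = 0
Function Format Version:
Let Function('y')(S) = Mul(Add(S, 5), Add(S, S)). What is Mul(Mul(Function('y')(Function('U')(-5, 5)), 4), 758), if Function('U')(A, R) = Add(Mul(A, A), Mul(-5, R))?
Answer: 0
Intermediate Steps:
Function('U')(A, R) = Add(Pow(A, 2), Mul(-5, R))
Function('y')(S) = Mul(2, S, Add(5, S)) (Function('y')(S) = Mul(Add(5, S), Mul(2, S)) = Mul(2, S, Add(5, S)))
Mul(Mul(Function('y')(Function('U')(-5, 5)), 4), 758) = Mul(Mul(Mul(2, Add(Pow(-5, 2), Mul(-5, 5)), Add(5, Add(Pow(-5, 2), Mul(-5, 5)))), 4), 758) = Mul(Mul(Mul(2, Add(25, -25), Add(5, Add(25, -25))), 4), 758) = Mul(Mul(Mul(2, 0, Add(5, 0)), 4), 758) = Mul(Mul(Mul(2, 0, 5), 4), 758) = Mul(Mul(0, 4), 758) = Mul(0, 758) = 0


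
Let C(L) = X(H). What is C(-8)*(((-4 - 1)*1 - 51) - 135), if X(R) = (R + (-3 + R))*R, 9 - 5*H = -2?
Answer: -14707/25 ≈ -588.28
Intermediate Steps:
H = 11/5 (H = 9/5 - ⅕*(-2) = 9/5 + ⅖ = 11/5 ≈ 2.2000)
X(R) = R*(-3 + 2*R) (X(R) = (-3 + 2*R)*R = R*(-3 + 2*R))
C(L) = 77/25 (C(L) = 11*(-3 + 2*(11/5))/5 = 11*(-3 + 22/5)/5 = (11/5)*(7/5) = 77/25)
C(-8)*(((-4 - 1)*1 - 51) - 135) = 77*(((-4 - 1)*1 - 51) - 135)/25 = 77*((-5*1 - 51) - 135)/25 = 77*((-5 - 51) - 135)/25 = 77*(-56 - 135)/25 = (77/25)*(-191) = -14707/25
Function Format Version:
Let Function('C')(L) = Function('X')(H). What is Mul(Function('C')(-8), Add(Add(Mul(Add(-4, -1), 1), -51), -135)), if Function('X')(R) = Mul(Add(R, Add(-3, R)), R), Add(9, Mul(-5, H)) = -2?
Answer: Rational(-14707, 25) ≈ -588.28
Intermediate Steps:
H = Rational(11, 5) (H = Add(Rational(9, 5), Mul(Rational(-1, 5), -2)) = Add(Rational(9, 5), Rational(2, 5)) = Rational(11, 5) ≈ 2.2000)
Function('X')(R) = Mul(R, Add(-3, Mul(2, R))) (Function('X')(R) = Mul(Add(-3, Mul(2, R)), R) = Mul(R, Add(-3, Mul(2, R))))
Function('C')(L) = Rational(77, 25) (Function('C')(L) = Mul(Rational(11, 5), Add(-3, Mul(2, Rational(11, 5)))) = Mul(Rational(11, 5), Add(-3, Rational(22, 5))) = Mul(Rational(11, 5), Rational(7, 5)) = Rational(77, 25))
Mul(Function('C')(-8), Add(Add(Mul(Add(-4, -1), 1), -51), -135)) = Mul(Rational(77, 25), Add(Add(Mul(Add(-4, -1), 1), -51), -135)) = Mul(Rational(77, 25), Add(Add(Mul(-5, 1), -51), -135)) = Mul(Rational(77, 25), Add(Add(-5, -51), -135)) = Mul(Rational(77, 25), Add(-56, -135)) = Mul(Rational(77, 25), -191) = Rational(-14707, 25)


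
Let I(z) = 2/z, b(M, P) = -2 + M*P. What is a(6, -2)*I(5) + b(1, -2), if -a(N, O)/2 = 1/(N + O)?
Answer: -21/5 ≈ -4.2000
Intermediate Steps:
a(N, O) = -2/(N + O)
a(6, -2)*I(5) + b(1, -2) = (-2/(6 - 2))*(2/5) + (-2 + 1*(-2)) = (-2/4)*(2*(⅕)) + (-2 - 2) = -2*¼*(⅖) - 4 = -½*⅖ - 4 = -⅕ - 4 = -21/5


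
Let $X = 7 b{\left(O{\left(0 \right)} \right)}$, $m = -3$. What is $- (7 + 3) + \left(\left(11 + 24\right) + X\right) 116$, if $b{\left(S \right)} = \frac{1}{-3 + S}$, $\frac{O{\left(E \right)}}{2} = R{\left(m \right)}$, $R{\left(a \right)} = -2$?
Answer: $3934$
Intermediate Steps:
$O{\left(E \right)} = -4$ ($O{\left(E \right)} = 2 \left(-2\right) = -4$)
$X = -1$ ($X = \frac{7}{-3 - 4} = \frac{7}{-7} = 7 \left(- \frac{1}{7}\right) = -1$)
$- (7 + 3) + \left(\left(11 + 24\right) + X\right) 116 = - (7 + 3) + \left(\left(11 + 24\right) - 1\right) 116 = \left(-1\right) 10 + \left(35 - 1\right) 116 = -10 + 34 \cdot 116 = -10 + 3944 = 3934$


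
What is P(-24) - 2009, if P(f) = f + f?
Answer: -2057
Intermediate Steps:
P(f) = 2*f
P(-24) - 2009 = 2*(-24) - 2009 = -48 - 2009 = -2057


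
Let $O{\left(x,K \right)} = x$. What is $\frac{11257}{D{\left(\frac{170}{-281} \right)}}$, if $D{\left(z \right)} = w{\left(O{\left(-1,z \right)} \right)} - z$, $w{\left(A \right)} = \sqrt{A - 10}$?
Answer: $\frac{537746890}{897471} - \frac{888863977 i \sqrt{11}}{897471} \approx 599.18 - 3284.8 i$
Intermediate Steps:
$w{\left(A \right)} = \sqrt{-10 + A}$
$D{\left(z \right)} = - z + i \sqrt{11}$ ($D{\left(z \right)} = \sqrt{-10 - 1} - z = \sqrt{-11} - z = i \sqrt{11} - z = - z + i \sqrt{11}$)
$\frac{11257}{D{\left(\frac{170}{-281} \right)}} = \frac{11257}{- \frac{170}{-281} + i \sqrt{11}} = \frac{11257}{- \frac{170 \left(-1\right)}{281} + i \sqrt{11}} = \frac{11257}{\left(-1\right) \left(- \frac{170}{281}\right) + i \sqrt{11}} = \frac{11257}{\frac{170}{281} + i \sqrt{11}}$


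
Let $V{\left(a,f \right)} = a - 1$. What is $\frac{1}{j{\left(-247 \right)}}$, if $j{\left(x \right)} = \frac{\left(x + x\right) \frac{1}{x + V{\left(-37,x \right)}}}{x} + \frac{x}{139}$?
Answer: $- \frac{39615}{70673} \approx -0.56054$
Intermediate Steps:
$V{\left(a,f \right)} = -1 + a$
$j{\left(x \right)} = \frac{2}{-38 + x} + \frac{x}{139}$ ($j{\left(x \right)} = \frac{\left(x + x\right) \frac{1}{x - 38}}{x} + \frac{x}{139} = \frac{2 x \frac{1}{x - 38}}{x} + x \frac{1}{139} = \frac{2 x \frac{1}{-38 + x}}{x} + \frac{x}{139} = \frac{2}{-38 + x} + \frac{x}{139}$)
$\frac{1}{j{\left(-247 \right)}} = \frac{1}{\frac{1}{139} \frac{1}{-38 - 247} \left(278 + \left(-247\right)^{2} - -9386\right)} = \frac{1}{\frac{1}{139} \frac{1}{-285} \left(278 + 61009 + 9386\right)} = \frac{1}{\frac{1}{139} \left(- \frac{1}{285}\right) 70673} = \frac{1}{- \frac{70673}{39615}} = - \frac{39615}{70673}$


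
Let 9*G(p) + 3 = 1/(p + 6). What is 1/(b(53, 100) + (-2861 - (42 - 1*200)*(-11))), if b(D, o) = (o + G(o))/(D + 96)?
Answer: -142146/653634371 ≈ -0.00021747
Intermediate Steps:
G(p) = -⅓ + 1/(9*(6 + p)) (G(p) = -⅓ + 1/(9*(p + 6)) = -⅓ + 1/(9*(6 + p)))
b(D, o) = (o + (-17 - 3*o)/(9*(6 + o)))/(96 + D) (b(D, o) = (o + (-17 - 3*o)/(9*(6 + o)))/(D + 96) = (o + (-17 - 3*o)/(9*(6 + o)))/(96 + D))
1/(b(53, 100) + (-2861 - (42 - 1*200)*(-11))) = 1/((-17/9 - ⅓*100 + 100*(6 + 100))/((6 + 100)*(96 + 53)) + (-2861 - (42 - 1*200)*(-11))) = 1/((-17/9 - 100/3 + 100*106)/(106*149) + (-2861 - (42 - 200)*(-11))) = 1/((1/106)*(1/149)*(-17/9 - 100/3 + 10600) + (-2861 - (-158)*(-11))) = 1/((1/106)*(1/149)*(95083/9) + (-2861 - 1*1738)) = 1/(95083/142146 + (-2861 - 1738)) = 1/(95083/142146 - 4599) = 1/(-653634371/142146) = -142146/653634371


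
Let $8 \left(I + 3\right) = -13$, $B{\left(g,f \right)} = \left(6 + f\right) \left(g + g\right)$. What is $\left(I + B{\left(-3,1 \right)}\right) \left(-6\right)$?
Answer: $\frac{1119}{4} \approx 279.75$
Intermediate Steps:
$B{\left(g,f \right)} = 2 g \left(6 + f\right)$ ($B{\left(g,f \right)} = \left(6 + f\right) 2 g = 2 g \left(6 + f\right)$)
$I = - \frac{37}{8}$ ($I = -3 + \frac{1}{8} \left(-13\right) = -3 - \frac{13}{8} = - \frac{37}{8} \approx -4.625$)
$\left(I + B{\left(-3,1 \right)}\right) \left(-6\right) = \left(- \frac{37}{8} + 2 \left(-3\right) \left(6 + 1\right)\right) \left(-6\right) = \left(- \frac{37}{8} + 2 \left(-3\right) 7\right) \left(-6\right) = \left(- \frac{37}{8} - 42\right) \left(-6\right) = \left(- \frac{373}{8}\right) \left(-6\right) = \frac{1119}{4}$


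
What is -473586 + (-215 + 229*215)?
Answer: -424566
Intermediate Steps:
-473586 + (-215 + 229*215) = -473586 + (-215 + 49235) = -473586 + 49020 = -424566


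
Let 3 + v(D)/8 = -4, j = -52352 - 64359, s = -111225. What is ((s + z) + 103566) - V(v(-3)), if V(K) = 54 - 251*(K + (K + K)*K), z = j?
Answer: 1435792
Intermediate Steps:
j = -116711
v(D) = -56 (v(D) = -24 + 8*(-4) = -24 - 32 = -56)
z = -116711
V(K) = 54 - 502*K**2 - 251*K (V(K) = 54 - 251*(K + (2*K)*K) = 54 - 251*(K + 2*K**2) = 54 + (-502*K**2 - 251*K) = 54 - 502*K**2 - 251*K)
((s + z) + 103566) - V(v(-3)) = ((-111225 - 116711) + 103566) - (54 - 502*(-56)**2 - 251*(-56)) = (-227936 + 103566) - (54 - 502*3136 + 14056) = -124370 - (54 - 1574272 + 14056) = -124370 - 1*(-1560162) = -124370 + 1560162 = 1435792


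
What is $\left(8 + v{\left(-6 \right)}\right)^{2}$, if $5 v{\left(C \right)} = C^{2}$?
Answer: $\frac{5776}{25} \approx 231.04$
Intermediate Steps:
$v{\left(C \right)} = \frac{C^{2}}{5}$
$\left(8 + v{\left(-6 \right)}\right)^{2} = \left(8 + \frac{\left(-6\right)^{2}}{5}\right)^{2} = \left(8 + \frac{1}{5} \cdot 36\right)^{2} = \left(8 + \frac{36}{5}\right)^{2} = \left(\frac{76}{5}\right)^{2} = \frac{5776}{25}$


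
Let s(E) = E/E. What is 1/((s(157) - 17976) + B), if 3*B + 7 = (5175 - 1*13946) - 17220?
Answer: -1/26641 ≈ -3.7536e-5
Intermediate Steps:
s(E) = 1
B = -8666 (B = -7/3 + ((5175 - 1*13946) - 17220)/3 = -7/3 + ((5175 - 13946) - 17220)/3 = -7/3 + (-8771 - 17220)/3 = -7/3 + (⅓)*(-25991) = -7/3 - 25991/3 = -8666)
1/((s(157) - 17976) + B) = 1/((1 - 17976) - 8666) = 1/(-17975 - 8666) = 1/(-26641) = -1/26641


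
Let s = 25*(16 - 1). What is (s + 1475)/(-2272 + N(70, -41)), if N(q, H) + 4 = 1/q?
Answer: -129500/159319 ≈ -0.81283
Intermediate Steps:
N(q, H) = -4 + 1/q
s = 375 (s = 25*15 = 375)
(s + 1475)/(-2272 + N(70, -41)) = (375 + 1475)/(-2272 + (-4 + 1/70)) = 1850/(-2272 + (-4 + 1/70)) = 1850/(-2272 - 279/70) = 1850/(-159319/70) = 1850*(-70/159319) = -129500/159319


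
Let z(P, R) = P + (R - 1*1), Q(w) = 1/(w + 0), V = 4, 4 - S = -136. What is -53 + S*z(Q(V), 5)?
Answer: 542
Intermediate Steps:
S = 140 (S = 4 - 1*(-136) = 4 + 136 = 140)
Q(w) = 1/w
z(P, R) = -1 + P + R (z(P, R) = P + (R - 1) = P + (-1 + R) = -1 + P + R)
-53 + S*z(Q(V), 5) = -53 + 140*(-1 + 1/4 + 5) = -53 + 140*(-1 + ¼ + 5) = -53 + 140*(17/4) = -53 + 595 = 542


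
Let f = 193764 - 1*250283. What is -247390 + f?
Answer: -303909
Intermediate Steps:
f = -56519 (f = 193764 - 250283 = -56519)
-247390 + f = -247390 - 56519 = -303909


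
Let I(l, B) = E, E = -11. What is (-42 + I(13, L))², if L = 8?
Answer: 2809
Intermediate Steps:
I(l, B) = -11
(-42 + I(13, L))² = (-42 - 11)² = (-53)² = 2809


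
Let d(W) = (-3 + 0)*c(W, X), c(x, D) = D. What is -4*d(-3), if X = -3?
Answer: -36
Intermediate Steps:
d(W) = 9 (d(W) = (-3 + 0)*(-3) = -3*(-3) = 9)
-4*d(-3) = -4*9 = -36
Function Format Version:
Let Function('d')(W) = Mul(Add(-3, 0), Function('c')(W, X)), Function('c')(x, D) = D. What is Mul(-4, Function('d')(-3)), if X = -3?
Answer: -36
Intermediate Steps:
Function('d')(W) = 9 (Function('d')(W) = Mul(Add(-3, 0), -3) = Mul(-3, -3) = 9)
Mul(-4, Function('d')(-3)) = Mul(-4, 9) = -36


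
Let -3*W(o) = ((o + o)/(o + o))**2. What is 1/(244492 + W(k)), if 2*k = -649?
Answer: 3/733475 ≈ 4.0901e-6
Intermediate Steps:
k = -649/2 (k = (1/2)*(-649) = -649/2 ≈ -324.50)
W(o) = -1/3 (W(o) = -((o + o)/(o + o))**2/3 = -((2*o)/((2*o)))**2/3 = -((2*o)*(1/(2*o)))**2/3 = -1/3*1**2 = -1/3*1 = -1/3)
1/(244492 + W(k)) = 1/(244492 - 1/3) = 1/(733475/3) = 3/733475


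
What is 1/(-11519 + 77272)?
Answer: 1/65753 ≈ 1.5208e-5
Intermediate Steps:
1/(-11519 + 77272) = 1/65753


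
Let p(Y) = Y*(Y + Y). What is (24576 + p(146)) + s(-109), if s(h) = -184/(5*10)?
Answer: 1680108/25 ≈ 67204.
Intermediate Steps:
s(h) = -92/25 (s(h) = -184/50 = -184*1/50 = -92/25)
p(Y) = 2*Y**2 (p(Y) = Y*(2*Y) = 2*Y**2)
(24576 + p(146)) + s(-109) = (24576 + 2*146**2) - 92/25 = (24576 + 2*21316) - 92/25 = (24576 + 42632) - 92/25 = 67208 - 92/25 = 1680108/25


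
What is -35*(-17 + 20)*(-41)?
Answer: 4305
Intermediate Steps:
-35*(-17 + 20)*(-41) = -35*3*(-41) = -105*(-41) = 4305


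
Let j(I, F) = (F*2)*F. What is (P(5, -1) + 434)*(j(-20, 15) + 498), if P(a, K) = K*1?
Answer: 410484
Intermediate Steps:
P(a, K) = K
j(I, F) = 2*F² (j(I, F) = (2*F)*F = 2*F²)
(P(5, -1) + 434)*(j(-20, 15) + 498) = (-1 + 434)*(2*15² + 498) = 433*(2*225 + 498) = 433*(450 + 498) = 433*948 = 410484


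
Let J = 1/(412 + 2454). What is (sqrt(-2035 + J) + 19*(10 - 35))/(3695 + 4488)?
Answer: -475/8183 + 527*I*sqrt(60186)/23452478 ≈ -0.058047 + 0.0055128*I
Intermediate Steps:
J = 1/2866 ≈ 0.00034892
(sqrt(-2035 + J) + 19*(10 - 35))/(3695 + 4488) = (sqrt(-2035 + 1/2866) + 19*(10 - 35))/(3695 + 4488) = (sqrt(-5832309/2866) + 19*(-25))/8183 = (527*I*sqrt(60186)/2866 - 475)*(1/8183) = (-475 + 527*I*sqrt(60186)/2866)*(1/8183) = -475/8183 + 527*I*sqrt(60186)/23452478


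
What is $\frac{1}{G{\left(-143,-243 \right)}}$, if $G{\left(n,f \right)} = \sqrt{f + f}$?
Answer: $- \frac{i \sqrt{6}}{54} \approx - 0.045361 i$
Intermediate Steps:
$G{\left(n,f \right)} = \sqrt{2} \sqrt{f}$ ($G{\left(n,f \right)} = \sqrt{2 f} = \sqrt{2} \sqrt{f}$)
$\frac{1}{G{\left(-143,-243 \right)}} = \frac{1}{\sqrt{2} \sqrt{-243}} = \frac{1}{\sqrt{2} \cdot 9 i \sqrt{3}} = \frac{1}{9 i \sqrt{6}} = - \frac{i \sqrt{6}}{54}$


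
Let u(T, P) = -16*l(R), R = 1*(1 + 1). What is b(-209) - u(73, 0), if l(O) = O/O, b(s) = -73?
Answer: -57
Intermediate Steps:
R = 2 (R = 1*2 = 2)
l(O) = 1
u(T, P) = -16 (u(T, P) = -16*1 = -16)
b(-209) - u(73, 0) = -73 - 1*(-16) = -73 + 16 = -57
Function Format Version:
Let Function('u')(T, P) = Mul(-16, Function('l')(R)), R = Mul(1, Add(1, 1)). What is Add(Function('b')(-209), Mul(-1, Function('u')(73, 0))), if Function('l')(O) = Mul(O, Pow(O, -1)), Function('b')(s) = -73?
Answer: -57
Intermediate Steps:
R = 2 (R = Mul(1, 2) = 2)
Function('l')(O) = 1
Function('u')(T, P) = -16 (Function('u')(T, P) = Mul(-16, 1) = -16)
Add(Function('b')(-209), Mul(-1, Function('u')(73, 0))) = Add(-73, Mul(-1, -16)) = Add(-73, 16) = -57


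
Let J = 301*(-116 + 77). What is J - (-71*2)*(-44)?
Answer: -17987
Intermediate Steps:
J = -11739 (J = 301*(-39) = -11739)
J - (-71*2)*(-44) = -11739 - (-71*2)*(-44) = -11739 - (-142)*(-44) = -11739 - 1*6248 = -11739 - 6248 = -17987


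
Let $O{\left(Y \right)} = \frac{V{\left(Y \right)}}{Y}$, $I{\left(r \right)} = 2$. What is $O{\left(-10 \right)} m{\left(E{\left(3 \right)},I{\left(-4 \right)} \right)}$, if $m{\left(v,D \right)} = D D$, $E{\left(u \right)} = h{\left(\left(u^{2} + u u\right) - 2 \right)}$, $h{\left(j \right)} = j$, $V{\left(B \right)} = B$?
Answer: $4$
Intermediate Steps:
$E{\left(u \right)} = -2 + 2 u^{2}$ ($E{\left(u \right)} = \left(u^{2} + u u\right) - 2 = \left(u^{2} + u^{2}\right) - 2 = 2 u^{2} - 2 = -2 + 2 u^{2}$)
$m{\left(v,D \right)} = D^{2}$
$O{\left(Y \right)} = 1$ ($O{\left(Y \right)} = \frac{Y}{Y} = 1$)
$O{\left(-10 \right)} m{\left(E{\left(3 \right)},I{\left(-4 \right)} \right)} = 1 \cdot 2^{2} = 1 \cdot 4 = 4$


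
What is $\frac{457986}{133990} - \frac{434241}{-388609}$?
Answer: $\frac{118080716532}{26034859955} \approx 4.5355$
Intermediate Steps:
$\frac{457986}{133990} - \frac{434241}{-388609} = 457986 \cdot \frac{1}{133990} - - \frac{434241}{388609} = \frac{228993}{66995} + \frac{434241}{388609} = \frac{118080716532}{26034859955}$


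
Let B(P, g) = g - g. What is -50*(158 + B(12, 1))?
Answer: -7900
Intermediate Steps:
B(P, g) = 0
-50*(158 + B(12, 1)) = -50*(158 + 0) = -50*158 = -7900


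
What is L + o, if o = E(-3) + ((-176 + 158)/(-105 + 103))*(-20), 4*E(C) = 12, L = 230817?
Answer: 230640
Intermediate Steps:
E(C) = 3 (E(C) = (¼)*12 = 3)
o = -177 (o = 3 + ((-176 + 158)/(-105 + 103))*(-20) = 3 - 18/(-2)*(-20) = 3 - 18*(-½)*(-20) = 3 + 9*(-20) = 3 - 180 = -177)
L + o = 230817 - 177 = 230640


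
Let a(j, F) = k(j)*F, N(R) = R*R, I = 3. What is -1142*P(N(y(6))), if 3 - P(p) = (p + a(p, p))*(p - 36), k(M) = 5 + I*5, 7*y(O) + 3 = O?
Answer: -55288788/343 ≈ -1.6119e+5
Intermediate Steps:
y(O) = -3/7 + O/7
N(R) = R²
k(M) = 20 (k(M) = 5 + 3*5 = 5 + 15 = 20)
a(j, F) = 20*F
P(p) = 3 - 21*p*(-36 + p) (P(p) = 3 - (p + 20*p)*(p - 36) = 3 - 21*p*(-36 + p))
-1142*P(N(y(6))) = -1142*(3 - 21*(-3/7 + (⅐)*6)⁴ + 756*(-3/7 + (⅐)*6)²) = -1142*(3 - 21*(-3/7 + 6/7)⁴ + 756*(-3/7 + 6/7)²) = -1142*(3 - 21*((3/7)²)² + 756*(3/7)²) = -1142*(3 - 21*(9/49)² + 756*(9/49)) = -1142*(3 - 21*81/2401 + 972/7) = -1142*(3 - 243/343 + 972/7) = -1142*48414/343 = -55288788/343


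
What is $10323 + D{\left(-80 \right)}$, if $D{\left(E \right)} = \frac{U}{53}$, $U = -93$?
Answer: $\frac{547026}{53} \approx 10321.0$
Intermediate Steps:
$D{\left(E \right)} = - \frac{93}{53}$
$10323 + D{\left(-80 \right)} = 10323 - \frac{93}{53} = \frac{547026}{53}$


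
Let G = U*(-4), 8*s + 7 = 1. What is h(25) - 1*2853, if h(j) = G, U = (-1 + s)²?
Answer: -11461/4 ≈ -2865.3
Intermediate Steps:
s = -¾ (s = -7/8 + (⅛)*1 = -7/8 + ⅛ = -¾ ≈ -0.75000)
U = 49/16 (U = (-1 - ¾)² = (-7/4)² = 49/16 ≈ 3.0625)
G = -49/4 (G = (49/16)*(-4) = -49/4 ≈ -12.250)
h(j) = -49/4
h(25) - 1*2853 = -49/4 - 1*2853 = -49/4 - 2853 = -11461/4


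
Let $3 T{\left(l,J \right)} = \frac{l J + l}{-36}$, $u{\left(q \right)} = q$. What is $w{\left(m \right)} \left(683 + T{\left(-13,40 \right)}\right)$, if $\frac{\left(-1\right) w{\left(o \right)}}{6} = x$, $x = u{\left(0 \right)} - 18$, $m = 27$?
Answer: $74297$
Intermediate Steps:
$x = -18$ ($x = 0 - 18 = -18$)
$w{\left(o \right)} = 108$ ($w{\left(o \right)} = \left(-6\right) \left(-18\right) = 108$)
$T{\left(l,J \right)} = - \frac{l}{108} - \frac{J l}{108}$ ($T{\left(l,J \right)} = \frac{\left(l J + l\right) \frac{1}{-36}}{3} = \frac{\left(J l + l\right) \left(- \frac{1}{36}\right)}{3} = \frac{\left(l + J l\right) \left(- \frac{1}{36}\right)}{3} = \frac{- \frac{l}{36} - \frac{J l}{36}}{3} = - \frac{l}{108} - \frac{J l}{108}$)
$w{\left(m \right)} \left(683 + T{\left(-13,40 \right)}\right) = 108 \left(683 - - \frac{13 \left(1 + 40\right)}{108}\right) = 108 \left(683 - \left(- \frac{13}{108}\right) 41\right) = 108 \left(683 + \frac{533}{108}\right) = 108 \cdot \frac{74297}{108} = 74297$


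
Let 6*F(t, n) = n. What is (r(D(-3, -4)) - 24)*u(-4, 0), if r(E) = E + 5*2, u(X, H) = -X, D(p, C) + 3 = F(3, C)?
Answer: -212/3 ≈ -70.667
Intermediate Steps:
F(t, n) = n/6
D(p, C) = -3 + C/6
r(E) = 10 + E (r(E) = E + 10 = 10 + E)
(r(D(-3, -4)) - 24)*u(-4, 0) = ((10 + (-3 + (1/6)*(-4))) - 24)*(-1*(-4)) = ((10 + (-3 - 2/3)) - 24)*4 = ((10 - 11/3) - 24)*4 = (19/3 - 24)*4 = -53/3*4 = -212/3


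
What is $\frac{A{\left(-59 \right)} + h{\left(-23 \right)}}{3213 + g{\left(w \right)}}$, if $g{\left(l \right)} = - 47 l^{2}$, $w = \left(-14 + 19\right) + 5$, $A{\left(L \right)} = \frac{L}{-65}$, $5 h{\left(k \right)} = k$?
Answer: $\frac{48}{19331} \approx 0.0024831$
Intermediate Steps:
$h{\left(k \right)} = \frac{k}{5}$
$A{\left(L \right)} = - \frac{L}{65}$ ($A{\left(L \right)} = L \left(- \frac{1}{65}\right) = - \frac{L}{65}$)
$w = 10$ ($w = 5 + 5 = 10$)
$\frac{A{\left(-59 \right)} + h{\left(-23 \right)}}{3213 + g{\left(w \right)}} = \frac{\left(- \frac{1}{65}\right) \left(-59\right) + \frac{1}{5} \left(-23\right)}{3213 - 47 \cdot 10^{2}} = \frac{\frac{59}{65} - \frac{23}{5}}{3213 - 4700} = - \frac{48}{13 \left(3213 - 4700\right)} = - \frac{48}{13 \left(-1487\right)} = \left(- \frac{48}{13}\right) \left(- \frac{1}{1487}\right) = \frac{48}{19331}$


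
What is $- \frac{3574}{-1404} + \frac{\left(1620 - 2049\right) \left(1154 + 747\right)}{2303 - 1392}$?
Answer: $- \frac{570873401}{639522} \approx -892.66$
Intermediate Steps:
$- \frac{3574}{-1404} + \frac{\left(1620 - 2049\right) \left(1154 + 747\right)}{2303 - 1392} = \left(-3574\right) \left(- \frac{1}{1404}\right) + \frac{\left(-429\right) 1901}{2303 - 1392} = \frac{1787}{702} - \frac{815529}{911} = - \frac{570873401}{639522}$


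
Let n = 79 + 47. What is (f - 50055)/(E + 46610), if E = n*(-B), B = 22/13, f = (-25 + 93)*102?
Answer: -560547/603158 ≈ -0.92935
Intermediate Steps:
f = 6936 (f = 68*102 = 6936)
n = 126
B = 22/13 (B = 22*(1/13) = 22/13 ≈ 1.6923)
E = -2772/13 (E = 126*(-1*22/13) = 126*(-22/13) = -2772/13 ≈ -213.23)
(f - 50055)/(E + 46610) = (6936 - 50055)/(-2772/13 + 46610) = -43119/603158/13 = -43119*13/603158 = -560547/603158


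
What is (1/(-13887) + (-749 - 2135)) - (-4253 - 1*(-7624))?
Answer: -86863186/13887 ≈ -6255.0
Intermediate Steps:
(1/(-13887) + (-749 - 2135)) - (-4253 - 1*(-7624)) = (-1/13887 - 2884) - (-4253 + 7624) = -40050109/13887 - 1*3371 = -40050109/13887 - 3371 = -86863186/13887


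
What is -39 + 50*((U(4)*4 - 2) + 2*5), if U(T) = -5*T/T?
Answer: -639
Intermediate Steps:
U(T) = -5 (U(T) = -5*1 = -5)
-39 + 50*((U(4)*4 - 2) + 2*5) = -39 + 50*((-5*4 - 2) + 2*5) = -39 + 50*((-20 - 2) + 10) = -39 + 50*(-22 + 10) = -39 + 50*(-12) = -39 - 600 = -639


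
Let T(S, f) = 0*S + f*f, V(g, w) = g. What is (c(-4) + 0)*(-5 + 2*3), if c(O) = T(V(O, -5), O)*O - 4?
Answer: -68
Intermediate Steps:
T(S, f) = f² (T(S, f) = 0 + f² = f²)
c(O) = -4 + O³ (c(O) = O²*O - 4 = O³ - 4 = -4 + O³)
(c(-4) + 0)*(-5 + 2*3) = ((-4 + (-4)³) + 0)*(-5 + 2*3) = ((-4 - 64) + 0)*(-5 + 6) = (-68 + 0)*1 = -68*1 = -68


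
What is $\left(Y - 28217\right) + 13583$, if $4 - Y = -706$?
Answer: $-13924$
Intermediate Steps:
$Y = 710$ ($Y = 4 - -706 = 4 + 706 = 710$)
$\left(Y - 28217\right) + 13583 = \left(710 - 28217\right) + 13583 = -27507 + 13583 = -13924$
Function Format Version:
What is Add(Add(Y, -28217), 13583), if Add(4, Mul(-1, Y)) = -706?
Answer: -13924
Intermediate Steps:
Y = 710 (Y = Add(4, Mul(-1, -706)) = Add(4, 706) = 710)
Add(Add(Y, -28217), 13583) = Add(Add(710, -28217), 13583) = Add(-27507, 13583) = -13924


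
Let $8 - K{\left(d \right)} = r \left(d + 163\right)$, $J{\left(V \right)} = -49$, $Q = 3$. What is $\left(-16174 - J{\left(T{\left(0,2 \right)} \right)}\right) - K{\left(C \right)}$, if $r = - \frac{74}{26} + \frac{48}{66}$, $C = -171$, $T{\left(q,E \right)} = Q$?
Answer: $- \frac{2304595}{143} \approx -16116.0$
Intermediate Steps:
$T{\left(q,E \right)} = 3$
$r = - \frac{303}{143}$ ($r = \left(-74\right) \frac{1}{26} + 48 \cdot \frac{1}{66} = - \frac{37}{13} + \frac{8}{11} = - \frac{303}{143} \approx -2.1189$)
$K{\left(d \right)} = \frac{50533}{143} + \frac{303 d}{143}$ ($K{\left(d \right)} = 8 - - \frac{303 \left(d + 163\right)}{143} = 8 - - \frac{303 \left(163 + d\right)}{143} = 8 - \left(- \frac{49389}{143} - \frac{303 d}{143}\right) = 8 + \left(\frac{49389}{143} + \frac{303 d}{143}\right) = \frac{50533}{143} + \frac{303 d}{143}$)
$\left(-16174 - J{\left(T{\left(0,2 \right)} \right)}\right) - K{\left(C \right)} = \left(-16174 - -49\right) - \left(\frac{50533}{143} + \frac{303}{143} \left(-171\right)\right) = \left(-16174 + 49\right) - \left(\frac{50533}{143} - \frac{51813}{143}\right) = -16125 - - \frac{1280}{143} = -16125 + \frac{1280}{143} = - \frac{2304595}{143}$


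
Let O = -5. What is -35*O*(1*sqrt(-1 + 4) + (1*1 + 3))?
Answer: 700 + 175*sqrt(3) ≈ 1003.1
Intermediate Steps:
-35*O*(1*sqrt(-1 + 4) + (1*1 + 3)) = -(-175)*(1*sqrt(-1 + 4) + (1*1 + 3)) = -(-175)*(1*sqrt(3) + (1 + 3)) = -(-175)*(sqrt(3) + 4) = -(-175)*(4 + sqrt(3)) = -35*(-20 - 5*sqrt(3)) = 700 + 175*sqrt(3)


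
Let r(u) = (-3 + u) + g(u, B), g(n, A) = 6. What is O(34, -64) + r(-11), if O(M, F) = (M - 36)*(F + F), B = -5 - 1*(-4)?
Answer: 248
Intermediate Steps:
B = -1 (B = -5 + 4 = -1)
O(M, F) = 2*F*(-36 + M) (O(M, F) = (-36 + M)*(2*F) = 2*F*(-36 + M))
r(u) = 3 + u (r(u) = (-3 + u) + 6 = 3 + u)
O(34, -64) + r(-11) = 2*(-64)*(-36 + 34) + (3 - 11) = 2*(-64)*(-2) - 8 = 256 - 8 = 248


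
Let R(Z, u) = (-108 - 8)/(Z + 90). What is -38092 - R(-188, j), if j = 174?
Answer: -1866566/49 ≈ -38093.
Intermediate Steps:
R(Z, u) = -116/(90 + Z)
-38092 - R(-188, j) = -38092 - (-116)/(90 - 188) = -38092 - (-116)/(-98) = -38092 - (-116)*(-1)/98 = -38092 - 1*58/49 = -38092 - 58/49 = -1866566/49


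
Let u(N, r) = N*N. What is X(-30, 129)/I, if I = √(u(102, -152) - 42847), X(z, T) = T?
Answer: -129*I*√32443/32443 ≈ -0.71619*I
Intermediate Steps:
u(N, r) = N²
I = I*√32443 (I = √(102² - 42847) = √(10404 - 42847) = √(-32443) = I*√32443 ≈ 180.12*I)
X(-30, 129)/I = 129/((I*√32443)) = 129*(-I*√32443/32443) = -129*I*√32443/32443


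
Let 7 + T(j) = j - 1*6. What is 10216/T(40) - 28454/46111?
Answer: 470301718/1244997 ≈ 377.75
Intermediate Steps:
T(j) = -13 + j (T(j) = -7 + (j - 1*6) = -7 + (j - 6) = -7 + (-6 + j) = -13 + j)
10216/T(40) - 28454/46111 = 10216/(-13 + 40) - 28454/46111 = 10216/27 - 28454*1/46111 = 10216*(1/27) - 28454/46111 = 10216/27 - 28454/46111 = 470301718/1244997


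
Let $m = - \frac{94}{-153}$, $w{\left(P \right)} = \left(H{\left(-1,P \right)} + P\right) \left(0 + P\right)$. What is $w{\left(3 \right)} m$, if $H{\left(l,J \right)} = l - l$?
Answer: $\frac{94}{17} \approx 5.5294$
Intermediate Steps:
$H{\left(l,J \right)} = 0$
$w{\left(P \right)} = P^{2}$ ($w{\left(P \right)} = \left(0 + P\right) \left(0 + P\right) = P P = P^{2}$)
$m = \frac{94}{153}$ ($m = \left(-94\right) \left(- \frac{1}{153}\right) = \frac{94}{153} \approx 0.61438$)
$w{\left(3 \right)} m = 3^{2} \cdot \frac{94}{153} = 9 \cdot \frac{94}{153} = \frac{94}{17}$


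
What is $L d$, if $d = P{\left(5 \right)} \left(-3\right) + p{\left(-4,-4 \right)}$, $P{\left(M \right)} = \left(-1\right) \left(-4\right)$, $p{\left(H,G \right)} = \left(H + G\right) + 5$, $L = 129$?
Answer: $-1935$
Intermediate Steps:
$p{\left(H,G \right)} = 5 + G + H$ ($p{\left(H,G \right)} = \left(G + H\right) + 5 = 5 + G + H$)
$P{\left(M \right)} = 4$
$d = -15$ ($d = 4 \left(-3\right) - 3 = -12 - 3 = -15$)
$L d = 129 \left(-15\right) = -1935$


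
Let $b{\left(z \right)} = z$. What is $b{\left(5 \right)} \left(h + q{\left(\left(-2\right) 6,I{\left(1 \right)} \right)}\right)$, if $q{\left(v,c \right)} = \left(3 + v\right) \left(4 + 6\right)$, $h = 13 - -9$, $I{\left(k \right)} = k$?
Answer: $-340$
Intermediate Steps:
$h = 22$ ($h = 13 + 9 = 22$)
$q{\left(v,c \right)} = 30 + 10 v$ ($q{\left(v,c \right)} = \left(3 + v\right) 10 = 30 + 10 v$)
$b{\left(5 \right)} \left(h + q{\left(\left(-2\right) 6,I{\left(1 \right)} \right)}\right) = 5 \left(22 + \left(30 + 10 \left(\left(-2\right) 6\right)\right)\right) = 5 \left(22 + \left(30 + 10 \left(-12\right)\right)\right) = 5 \left(22 + \left(30 - 120\right)\right) = 5 \left(22 - 90\right) = 5 \left(-68\right) = -340$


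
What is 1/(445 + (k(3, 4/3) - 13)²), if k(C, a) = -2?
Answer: 1/670 ≈ 0.0014925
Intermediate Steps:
1/(445 + (k(3, 4/3) - 13)²) = 1/(445 + (-2 - 13)²) = 1/(445 + (-15)²) = 1/(445 + 225) = 1/670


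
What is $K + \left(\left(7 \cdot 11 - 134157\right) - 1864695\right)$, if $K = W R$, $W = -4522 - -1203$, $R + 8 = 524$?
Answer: $-3711379$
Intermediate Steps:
$R = 516$ ($R = -8 + 524 = 516$)
$W = -3319$ ($W = -4522 + 1203 = -3319$)
$K = -1712604$ ($K = \left(-3319\right) 516 = -1712604$)
$K + \left(\left(7 \cdot 11 - 134157\right) - 1864695\right) = -1712604 + \left(\left(7 \cdot 11 - 134157\right) - 1864695\right) = -1712604 + \left(\left(77 - 134157\right) - 1864695\right) = -1712604 - 1998775 = -3711379$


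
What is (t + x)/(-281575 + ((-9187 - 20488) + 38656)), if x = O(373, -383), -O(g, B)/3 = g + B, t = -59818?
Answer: 29894/136297 ≈ 0.21933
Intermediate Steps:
O(g, B) = -3*B - 3*g (O(g, B) = -3*(g + B) = -3*(B + g) = -3*B - 3*g)
x = 30 (x = -3*(-383) - 3*373 = 1149 - 1119 = 30)
(t + x)/(-281575 + ((-9187 - 20488) + 38656)) = (-59818 + 30)/(-281575 + ((-9187 - 20488) + 38656)) = -59788/(-281575 + (-29675 + 38656)) = -59788/(-281575 + 8981) = -59788/(-272594) = -59788*(-1/272594) = 29894/136297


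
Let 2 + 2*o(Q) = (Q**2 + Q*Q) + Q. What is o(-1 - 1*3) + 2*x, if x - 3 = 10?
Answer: 39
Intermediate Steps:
x = 13 (x = 3 + 10 = 13)
o(Q) = -1 + Q**2 + Q/2 (o(Q) = -1 + ((Q**2 + Q*Q) + Q)/2 = -1 + ((Q**2 + Q**2) + Q)/2 = -1 + (2*Q**2 + Q)/2 = -1 + (Q + 2*Q**2)/2 = -1 + (Q**2 + Q/2) = -1 + Q**2 + Q/2)
o(-1 - 1*3) + 2*x = (-1 + (-1 - 1*3)**2 + (-1 - 1*3)/2) + 2*13 = (-1 + (-1 - 3)**2 + (-1 - 3)/2) + 26 = (-1 + (-4)**2 + (1/2)*(-4)) + 26 = (-1 + 16 - 2) + 26 = 13 + 26 = 39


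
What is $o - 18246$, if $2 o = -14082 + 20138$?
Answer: $-15218$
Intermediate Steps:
$o = 3028$ ($o = \frac{-14082 + 20138}{2} = \frac{1}{2} \cdot 6056 = 3028$)
$o - 18246 = 3028 - 18246 = -15218$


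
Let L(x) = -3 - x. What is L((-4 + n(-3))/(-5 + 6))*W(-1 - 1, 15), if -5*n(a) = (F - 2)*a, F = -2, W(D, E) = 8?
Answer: 136/5 ≈ 27.200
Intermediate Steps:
n(a) = 4*a/5 (n(a) = -(-2 - 2)*a/5 = -(-4)*a/5 = 4*a/5)
L((-4 + n(-3))/(-5 + 6))*W(-1 - 1, 15) = (-3 - (-4 + (⅘)*(-3))/(-5 + 6))*8 = (-3 - (-4 - 12/5)/1)*8 = (-3 - (-32)/5)*8 = (-3 - 1*(-32/5))*8 = (-3 + 32/5)*8 = (17/5)*8 = 136/5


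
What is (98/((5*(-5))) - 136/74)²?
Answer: 28366276/855625 ≈ 33.153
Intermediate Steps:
(98/((5*(-5))) - 136/74)² = (98/(-25) - 136*1/74)² = (98*(-1/25) - 68/37)² = (-98/25 - 68/37)² = (-5326/925)² = 28366276/855625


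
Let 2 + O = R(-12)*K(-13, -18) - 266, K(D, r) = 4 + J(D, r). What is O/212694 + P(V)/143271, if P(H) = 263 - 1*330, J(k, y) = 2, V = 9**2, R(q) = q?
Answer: -10493773/5078813679 ≈ -0.0020662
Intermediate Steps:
V = 81
K(D, r) = 6 (K(D, r) = 4 + 2 = 6)
O = -340 (O = -2 + (-12*6 - 266) = -2 + (-72 - 266) = -2 - 338 = -340)
P(H) = -67 (P(H) = 263 - 330 = -67)
O/212694 + P(V)/143271 = -340/212694 - 67/143271 = -340*1/212694 - 67*1/143271 = -170/106347 - 67/143271 = -10493773/5078813679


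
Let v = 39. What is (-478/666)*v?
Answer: -3107/111 ≈ -27.991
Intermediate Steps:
(-478/666)*v = -478/666*39 = -478*1/666*39 = -239/333*39 = -3107/111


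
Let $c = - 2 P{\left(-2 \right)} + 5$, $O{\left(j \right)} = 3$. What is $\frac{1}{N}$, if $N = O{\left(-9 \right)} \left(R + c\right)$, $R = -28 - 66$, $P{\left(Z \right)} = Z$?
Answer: $- \frac{1}{255} \approx -0.0039216$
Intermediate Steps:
$R = -94$ ($R = -28 - 66 = -94$)
$c = 9$ ($c = \left(-2\right) \left(-2\right) + 5 = 4 + 5 = 9$)
$N = -255$ ($N = 3 \left(-94 + 9\right) = 3 \left(-85\right) = -255$)
$\frac{1}{N} = \frac{1}{-255} = - \frac{1}{255}$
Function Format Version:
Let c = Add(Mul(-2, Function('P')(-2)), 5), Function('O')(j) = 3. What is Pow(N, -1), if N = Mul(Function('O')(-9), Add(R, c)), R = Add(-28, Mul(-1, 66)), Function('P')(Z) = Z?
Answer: Rational(-1, 255) ≈ -0.0039216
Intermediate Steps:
R = -94 (R = Add(-28, -66) = -94)
c = 9 (c = Add(Mul(-2, -2), 5) = Add(4, 5) = 9)
N = -255 (N = Mul(3, Add(-94, 9)) = Mul(3, -85) = -255)
Pow(N, -1) = Pow(-255, -1) = Rational(-1, 255)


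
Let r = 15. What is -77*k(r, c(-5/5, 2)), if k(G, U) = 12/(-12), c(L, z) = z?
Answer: 77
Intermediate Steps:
k(G, U) = -1 (k(G, U) = 12*(-1/12) = -1)
-77*k(r, c(-5/5, 2)) = -77*(-1) = 77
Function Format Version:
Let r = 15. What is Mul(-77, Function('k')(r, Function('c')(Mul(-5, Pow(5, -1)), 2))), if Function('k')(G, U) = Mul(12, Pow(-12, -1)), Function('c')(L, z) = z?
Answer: 77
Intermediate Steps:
Function('k')(G, U) = -1 (Function('k')(G, U) = Mul(12, Rational(-1, 12)) = -1)
Mul(-77, Function('k')(r, Function('c')(Mul(-5, Pow(5, -1)), 2))) = Mul(-77, -1) = 77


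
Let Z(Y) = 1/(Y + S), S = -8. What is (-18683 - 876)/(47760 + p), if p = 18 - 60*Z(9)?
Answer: -19559/47718 ≈ -0.40989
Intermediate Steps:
Z(Y) = 1/(-8 + Y) (Z(Y) = 1/(Y - 8) = 1/(-8 + Y))
p = -42 (p = 18 - 60/(-8 + 9) = 18 - 60/1 = 18 - 60*1 = 18 - 60 = -42)
(-18683 - 876)/(47760 + p) = (-18683 - 876)/(47760 - 42) = -19559/47718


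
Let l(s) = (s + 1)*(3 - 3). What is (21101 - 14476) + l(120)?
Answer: 6625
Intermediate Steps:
l(s) = 0 (l(s) = (1 + s)*0 = 0)
(21101 - 14476) + l(120) = (21101 - 14476) + 0 = 6625 + 0 = 6625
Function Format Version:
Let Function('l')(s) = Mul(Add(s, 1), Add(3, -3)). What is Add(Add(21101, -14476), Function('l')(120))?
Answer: 6625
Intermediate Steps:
Function('l')(s) = 0 (Function('l')(s) = Mul(Add(1, s), 0) = 0)
Add(Add(21101, -14476), Function('l')(120)) = Add(Add(21101, -14476), 0) = Add(6625, 0) = 6625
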